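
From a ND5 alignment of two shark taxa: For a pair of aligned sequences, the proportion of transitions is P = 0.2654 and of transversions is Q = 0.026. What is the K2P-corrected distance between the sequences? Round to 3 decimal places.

0.420

Under the Kimura two-parameter model, d = −½ ln(1 − 2P − Q) − ¼ ln(1 − 2Q).
1 − 2P − Q = 0.4432, giving −½ ln(0.4432) = 0.406867.
1 − 2Q = 0.948, giving −¼ ln(0.948) = 0.013350.
d = 0.406867 + 0.013350 = 0.420217.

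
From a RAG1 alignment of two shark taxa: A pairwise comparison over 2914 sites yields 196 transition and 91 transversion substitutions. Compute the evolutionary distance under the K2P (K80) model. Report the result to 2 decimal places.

P = 196/2914 ≈ 0.067261 and Q = 91/2914 ≈ 0.031229.
Under the Kimura two-parameter model, d = −½ ln(1 − 2P − Q) − ¼ ln(1 − 2Q).
1 − 2P − Q = 0.834249, giving −½ ln(0.834249) = 0.090612.
1 − 2Q = 0.937542, giving −¼ ln(0.937542) = 0.016123.
d = 0.090612 + 0.016123 = 0.106735.

0.11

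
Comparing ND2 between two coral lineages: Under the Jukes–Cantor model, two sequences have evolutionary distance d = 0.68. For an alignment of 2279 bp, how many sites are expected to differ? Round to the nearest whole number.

1019

Invert JC69: p = (3/4)(1 − e^(−4d/3)) = 0.75 × (1 − e^(-0.906667)) = 0.75 × (1 − 0.403868) = 0.447099.
Expected differing sites = pL ≈ 0.447099 × 2279 = 1018.938621 ≈ 1019.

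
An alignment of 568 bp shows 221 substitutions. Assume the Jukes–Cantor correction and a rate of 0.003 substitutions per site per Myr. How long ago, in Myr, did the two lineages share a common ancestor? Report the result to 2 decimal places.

91.43

p = 221/568 ≈ 0.389085.
d = −(3/4) ln(1 − 4p/3) = −0.75 ln(1 − 0.51878) = −0.75 ln(0.48122)
  = −0.75 × (-0.731431) = 0.548573 substitutions/site.
Under a molecular clock d = 2μt, so t = d/(2μ) = 0.548573 / (2 × 0.003) = 91.43 Myr.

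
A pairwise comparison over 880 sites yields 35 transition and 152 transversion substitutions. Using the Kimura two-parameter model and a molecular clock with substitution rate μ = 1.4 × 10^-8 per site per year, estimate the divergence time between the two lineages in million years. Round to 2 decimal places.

8.98

P = 35/880 ≈ 0.039773 and Q = 152/880 ≈ 0.172727.
Under the Kimura two-parameter model, d = −½ ln(1 − 2P − Q) − ¼ ln(1 − 2Q).
1 − 2P − Q = 0.747727, giving −½ ln(0.747727) = 0.145359.
1 − 2Q = 0.654546, giving −¼ ln(0.654546) = 0.105953.
d = 0.145359 + 0.105953 = 0.251312.
Under a molecular clock d = 2μt, so t = d/(2μ) = 0.251312 / (2 × 1.4 × 10^-8) = 8.98 million years.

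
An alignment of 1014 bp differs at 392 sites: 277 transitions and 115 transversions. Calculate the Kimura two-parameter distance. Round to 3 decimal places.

P = 277/1014 ≈ 0.273176 and Q = 115/1014 ≈ 0.113412.
Under the Kimura two-parameter model, d = −½ ln(1 − 2P − Q) − ¼ ln(1 − 2Q).
1 − 2P − Q = 0.340236, giving −½ ln(0.340236) = 0.539058.
1 − 2Q = 0.773176, giving −¼ ln(0.773176) = 0.064312.
d = 0.539058 + 0.064312 = 0.603370.

0.603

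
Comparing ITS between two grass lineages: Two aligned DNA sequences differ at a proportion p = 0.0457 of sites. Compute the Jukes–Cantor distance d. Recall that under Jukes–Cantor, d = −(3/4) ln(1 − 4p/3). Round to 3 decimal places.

0.047

d = −(3/4) ln(1 − 4p/3) = −0.75 ln(1 − 0.060933) = −0.75 ln(0.939067)
  = −0.75 × (-0.062868) = 0.047151 substitutions/site.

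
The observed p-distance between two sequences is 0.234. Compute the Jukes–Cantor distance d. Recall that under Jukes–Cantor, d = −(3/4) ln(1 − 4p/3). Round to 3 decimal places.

0.280

d = −(3/4) ln(1 − 4p/3) = −0.75 ln(1 − 0.312) = −0.75 ln(0.688)
  = −0.75 × (-0.373966) = 0.280475 substitutions/site.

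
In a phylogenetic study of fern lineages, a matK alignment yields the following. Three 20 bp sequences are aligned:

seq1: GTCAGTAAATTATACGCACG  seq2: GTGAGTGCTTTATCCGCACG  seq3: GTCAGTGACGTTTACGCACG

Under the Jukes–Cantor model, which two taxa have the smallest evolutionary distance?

seq1 and seq3

seq1–seq2: 5/20 differ, p = 0.250, d = 0.304.
seq1–seq3: 4/20 differ, p = 0.200, d = 0.233.
seq2–seq3: 6/20 differ, p = 0.300, d = 0.383.
The smallest distance is between seq1 and seq3.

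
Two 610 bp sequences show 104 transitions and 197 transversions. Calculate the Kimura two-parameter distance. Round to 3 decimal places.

P = 104/610 ≈ 0.170492 and Q = 197/610 ≈ 0.322951.
Under the Kimura two-parameter model, d = −½ ln(1 − 2P − Q) − ¼ ln(1 − 2Q).
1 − 2P − Q = 0.336065, giving −½ ln(0.336065) = 0.545225.
1 − 2Q = 0.354098, giving −¼ ln(0.354098) = 0.259545.
d = 0.545225 + 0.259545 = 0.804770.

0.805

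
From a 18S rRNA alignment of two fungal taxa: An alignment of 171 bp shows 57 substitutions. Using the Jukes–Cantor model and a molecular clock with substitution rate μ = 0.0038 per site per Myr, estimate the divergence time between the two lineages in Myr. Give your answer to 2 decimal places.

p = 57/171 ≈ 0.333333.
d = −(3/4) ln(1 − 4p/3) = −0.75 ln(1 − 0.444444) = −0.75 ln(0.555556)
  = −0.75 × (-0.587786) = 0.440840 substitutions/site.
Under a molecular clock d = 2μt, so t = d/(2μ) = 0.440840 / (2 × 0.0038) = 58.01 Myr.

58.01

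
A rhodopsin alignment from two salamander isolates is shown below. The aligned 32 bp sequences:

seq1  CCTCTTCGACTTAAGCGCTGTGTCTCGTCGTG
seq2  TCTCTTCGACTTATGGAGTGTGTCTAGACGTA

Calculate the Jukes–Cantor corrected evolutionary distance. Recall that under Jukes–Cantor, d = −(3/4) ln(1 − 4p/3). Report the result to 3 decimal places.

The sequences differ at 8 of 32 sites (1, 14, 16, 17, 18, 26, 28, 32), so p = 8/32 = 0.25.
d = −(3/4) ln(1 − 4p/3) = −0.75 ln(1 − 0.333333) = −0.75 ln(0.666667)
  = −0.75 × (-0.405465) = 0.304099 substitutions/site.

0.304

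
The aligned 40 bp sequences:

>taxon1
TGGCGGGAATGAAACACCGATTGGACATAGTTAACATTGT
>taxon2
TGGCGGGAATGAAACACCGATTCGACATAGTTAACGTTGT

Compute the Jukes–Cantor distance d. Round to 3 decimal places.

The sequences differ at 2 of 40 sites (23, 36), so p = 2/40 = 0.05.
d = −(3/4) ln(1 − 4p/3) = −0.75 ln(1 − 0.066667) = −0.75 ln(0.933333)
  = −0.75 × (-0.068993) = 0.051745 substitutions/site.

0.052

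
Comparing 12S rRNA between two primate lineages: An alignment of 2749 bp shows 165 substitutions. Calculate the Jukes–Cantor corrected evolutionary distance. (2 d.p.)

p = 165/2749 ≈ 0.060022.
d = −(3/4) ln(1 − 4p/3) = −0.75 ln(1 − 0.080029) = −0.75 ln(0.919971)
  = −0.75 × (-0.083413) = 0.062560 substitutions/site.

0.06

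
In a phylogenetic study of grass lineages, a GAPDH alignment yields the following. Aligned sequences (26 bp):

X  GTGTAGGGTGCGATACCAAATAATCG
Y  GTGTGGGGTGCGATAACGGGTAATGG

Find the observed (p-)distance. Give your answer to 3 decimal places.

0.231

The sequences differ at 6 of 26 positions (sites 5, 16, 18, 19, 20, 25).
p = 6/26 = 0.230769… ≈ 0.231 (to 3 d.p.).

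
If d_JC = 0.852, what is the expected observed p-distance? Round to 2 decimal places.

p = (3/4)(1 − e^(−4d/3)) = 0.75 × (1 − e^(-1.136)) = 0.75 × (1 − 0.321101) = 0.509174.

0.51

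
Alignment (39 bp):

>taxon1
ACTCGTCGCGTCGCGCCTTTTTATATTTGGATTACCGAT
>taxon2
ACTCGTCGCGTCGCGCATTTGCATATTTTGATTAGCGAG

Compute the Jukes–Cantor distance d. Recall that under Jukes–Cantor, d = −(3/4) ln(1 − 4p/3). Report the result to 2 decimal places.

0.17

The sequences differ at 6 of 39 sites (17, 21, 22, 29, 35, 39), so p = 6/39 ≈ 0.153846.
d = −(3/4) ln(1 − 4p/3) = −0.75 ln(1 − 0.205128) = −0.75 ln(0.794872)
  = −0.75 × (-0.229574) = 0.172181 substitutions/site.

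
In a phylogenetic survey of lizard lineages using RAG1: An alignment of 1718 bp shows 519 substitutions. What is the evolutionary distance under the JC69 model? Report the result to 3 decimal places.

0.387

p = 519/1718 ≈ 0.302095.
d = −(3/4) ln(1 − 4p/3) = −0.75 ln(1 − 0.402793) = −0.75 ln(0.597207)
  = −0.75 × (-0.515491) = 0.386618 substitutions/site.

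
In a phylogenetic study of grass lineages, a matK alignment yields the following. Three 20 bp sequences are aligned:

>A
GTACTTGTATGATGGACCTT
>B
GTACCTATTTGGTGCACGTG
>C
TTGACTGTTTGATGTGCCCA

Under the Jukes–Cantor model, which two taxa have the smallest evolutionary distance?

A–B: 7/20 differ, p = 0.350, d = 0.471.
A–C: 9/20 differ, p = 0.450, d = 0.687.
B–C: 10/20 differ, p = 0.500, d = 0.824.
The smallest distance is between A and B.

A and B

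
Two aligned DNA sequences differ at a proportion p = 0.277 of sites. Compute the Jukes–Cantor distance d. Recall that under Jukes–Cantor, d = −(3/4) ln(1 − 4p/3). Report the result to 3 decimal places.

d = −(3/4) ln(1 − 4p/3) = −0.75 ln(1 − 0.369333) = −0.75 ln(0.630667)
  = −0.75 × (-0.460977) = 0.345733 substitutions/site.

0.346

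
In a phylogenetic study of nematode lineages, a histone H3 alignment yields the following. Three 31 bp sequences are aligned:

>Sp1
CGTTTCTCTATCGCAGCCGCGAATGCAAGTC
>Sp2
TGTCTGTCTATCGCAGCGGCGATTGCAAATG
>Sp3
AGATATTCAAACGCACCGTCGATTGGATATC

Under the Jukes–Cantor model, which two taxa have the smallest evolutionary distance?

Sp1–Sp2: 7/31 differ, p = 0.226, d = 0.269.
Sp1–Sp3: 13/31 differ, p = 0.419, d = 0.614.
Sp2–Sp3: 12/31 differ, p = 0.387, d = 0.544.
The smallest distance is between Sp1 and Sp2.

Sp1 and Sp2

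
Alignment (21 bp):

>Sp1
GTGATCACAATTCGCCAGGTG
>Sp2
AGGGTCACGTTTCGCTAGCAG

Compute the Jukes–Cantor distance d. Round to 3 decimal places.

0.532

The sequences differ at 8 of 21 sites (1, 2, 4, 9, 10, 16, 19, 20), so p = 8/21 ≈ 0.380952.
d = −(3/4) ln(1 − 4p/3) = −0.75 ln(1 − 0.507936) = −0.75 ln(0.492064)
  = −0.75 × (-0.709146) = 0.531860 substitutions/site.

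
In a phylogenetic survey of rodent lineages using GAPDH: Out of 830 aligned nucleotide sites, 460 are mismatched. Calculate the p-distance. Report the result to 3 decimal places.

0.554

p = 460/830 = 0.554216… ≈ 0.554 (to 3 d.p.).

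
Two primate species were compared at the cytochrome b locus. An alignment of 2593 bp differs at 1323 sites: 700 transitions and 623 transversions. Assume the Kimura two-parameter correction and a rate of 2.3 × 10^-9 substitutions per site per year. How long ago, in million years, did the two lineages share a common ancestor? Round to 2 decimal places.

200.26

P = 700/2593 ≈ 0.269958 and Q = 623/2593 ≈ 0.240262.
Under the Kimura two-parameter model, d = −½ ln(1 − 2P − Q) − ¼ ln(1 − 2Q).
1 − 2P − Q = 0.219822, giving −½ ln(0.219822) = 0.757469.
1 − 2Q = 0.519476, giving −¼ ln(0.519476) = 0.163734.
d = 0.757469 + 0.163734 = 0.921203.
Under a molecular clock d = 2μt, so t = d/(2μ) = 0.921203 / (2 × 2.3 × 10^-9) = 200.26 million years.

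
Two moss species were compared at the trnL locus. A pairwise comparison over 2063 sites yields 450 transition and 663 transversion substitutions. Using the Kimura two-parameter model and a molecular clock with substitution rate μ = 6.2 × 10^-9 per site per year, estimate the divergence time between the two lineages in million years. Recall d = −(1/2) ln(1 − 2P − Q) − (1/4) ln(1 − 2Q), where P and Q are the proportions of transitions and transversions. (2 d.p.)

77.90

P = 450/2063 ≈ 0.218129 and Q = 663/2063 ≈ 0.321377.
Under the Kimura two-parameter model, d = −½ ln(1 − 2P − Q) − ¼ ln(1 − 2Q).
1 − 2P − Q = 0.242365, giving −½ ln(0.242365) = 0.708655.
1 − 2Q = 0.357246, giving −¼ ln(0.357246) = 0.257333.
d = 0.708655 + 0.257333 = 0.965988.
Under a molecular clock d = 2μt, so t = d/(2μ) = 0.965988 / (2 × 6.2 × 10^-9) = 77.90 million years.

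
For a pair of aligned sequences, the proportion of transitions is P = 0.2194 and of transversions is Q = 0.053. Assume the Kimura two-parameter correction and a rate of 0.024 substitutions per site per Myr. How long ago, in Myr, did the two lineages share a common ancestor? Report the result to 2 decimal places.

Under the Kimura two-parameter model, d = −½ ln(1 − 2P − Q) − ¼ ln(1 − 2Q).
1 − 2P − Q = 0.5082, giving −½ ln(0.5082) = 0.338440.
1 − 2Q = 0.894, giving −¼ ln(0.894) = 0.028012.
d = 0.338440 + 0.028012 = 0.366452.
Under a molecular clock d = 2μt, so t = d/(2μ) = 0.366452 / (2 × 0.024) = 7.63 Myr.

7.63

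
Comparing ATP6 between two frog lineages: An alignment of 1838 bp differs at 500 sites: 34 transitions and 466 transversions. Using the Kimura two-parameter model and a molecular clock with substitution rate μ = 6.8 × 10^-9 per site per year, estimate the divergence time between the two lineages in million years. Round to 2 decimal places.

P = 34/1838 ≈ 0.018498 and Q = 466/1838 ≈ 0.253536.
Under the Kimura two-parameter model, d = −½ ln(1 − 2P − Q) − ¼ ln(1 − 2Q).
1 − 2P − Q = 0.709468, giving −½ ln(0.709468) = 0.171620.
1 − 2Q = 0.492928, giving −¼ ln(0.492928) = 0.176848.
d = 0.171620 + 0.176848 = 0.348468.
Under a molecular clock d = 2μt, so t = d/(2μ) = 0.348468 / (2 × 6.8 × 10^-9) = 25.62 million years.

25.62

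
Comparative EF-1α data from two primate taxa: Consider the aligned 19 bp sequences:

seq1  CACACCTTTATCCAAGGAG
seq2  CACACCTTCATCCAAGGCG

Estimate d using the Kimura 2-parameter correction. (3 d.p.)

0.114

Of 19 sites, 1 differences are transitions and 1 are transversions, so P = 1/19 ≈ 0.052632 and Q = 1/19 ≈ 0.052632.
Under the Kimura two-parameter model, d = −½ ln(1 − 2P − Q) − ¼ ln(1 − 2Q).
1 − 2P − Q = 0.842104, giving −½ ln(0.842104) = 0.085926.
1 − 2Q = 0.894736, giving −¼ ln(0.894736) = 0.027807.
d = 0.085926 + 0.027807 = 0.113733.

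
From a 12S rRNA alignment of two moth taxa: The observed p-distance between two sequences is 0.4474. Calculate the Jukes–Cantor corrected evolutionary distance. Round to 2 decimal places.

d = −(3/4) ln(1 − 4p/3) = −0.75 ln(1 − 0.596533) = −0.75 ln(0.403467)
  = −0.75 × (-0.907661) = 0.680746 substitutions/site.

0.68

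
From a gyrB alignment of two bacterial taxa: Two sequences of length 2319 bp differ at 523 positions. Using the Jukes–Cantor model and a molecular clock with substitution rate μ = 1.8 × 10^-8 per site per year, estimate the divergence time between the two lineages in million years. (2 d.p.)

p = 523/2319 ≈ 0.225528.
d = −(3/4) ln(1 − 4p/3) = −0.75 ln(1 − 0.300704) = −0.75 ln(0.699296)
  = −0.75 × (-0.357681) = 0.268261 substitutions/site.
Under a molecular clock d = 2μt, so t = d/(2μ) = 0.268261 / (2 × 1.8 × 10^-8) = 7.45 million years.

7.45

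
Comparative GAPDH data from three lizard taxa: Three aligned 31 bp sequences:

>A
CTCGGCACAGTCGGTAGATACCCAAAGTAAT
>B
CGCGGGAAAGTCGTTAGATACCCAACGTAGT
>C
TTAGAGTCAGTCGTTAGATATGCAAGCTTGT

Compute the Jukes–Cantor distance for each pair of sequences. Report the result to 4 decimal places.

A–B: 6/31 sites differ → p ≈ 0.193548, d = −0.75 ln(1 − 0.258064) = 0.223869 ≈ 0.2239.
A–C: 12/31 sites differ → p ≈ 0.387097, d = −0.75 ln(1 − 0.516129) = 0.544453 ≈ 0.5445.
B–C: 11/31 sites differ → p ≈ 0.354839, d = −0.75 ln(1 − 0.473119) = 0.480585 ≈ 0.4806.

d(A,B) = 0.2239, d(A,C) = 0.5445, d(B,C) = 0.4806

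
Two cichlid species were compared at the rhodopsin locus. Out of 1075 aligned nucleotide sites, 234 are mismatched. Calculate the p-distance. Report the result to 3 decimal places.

p = 234/1075 = 0.217674… ≈ 0.218 (to 3 d.p.).

0.218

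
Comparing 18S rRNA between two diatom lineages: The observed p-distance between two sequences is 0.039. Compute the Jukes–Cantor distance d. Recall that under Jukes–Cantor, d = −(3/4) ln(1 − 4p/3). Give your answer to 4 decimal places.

0.0401

d = −(3/4) ln(1 − 4p/3) = −0.75 ln(1 − 0.052) = −0.75 ln(0.948)
  = −0.75 × (-0.053401) = 0.040051 substitutions/site.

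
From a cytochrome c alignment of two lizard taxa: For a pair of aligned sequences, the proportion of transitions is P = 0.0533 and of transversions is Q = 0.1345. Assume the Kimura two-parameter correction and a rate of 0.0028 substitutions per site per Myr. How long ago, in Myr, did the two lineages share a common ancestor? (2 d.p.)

38.62

Under the Kimura two-parameter model, d = −½ ln(1 − 2P − Q) − ¼ ln(1 − 2Q).
1 − 2P − Q = 0.7589, giving −½ ln(0.7589) = 0.137943.
1 − 2Q = 0.731, giving −¼ ln(0.731) = 0.078335.
d = 0.137943 + 0.078335 = 0.216278.
Under a molecular clock d = 2μt, so t = d/(2μ) = 0.216278 / (2 × 0.0028) = 38.62 Myr.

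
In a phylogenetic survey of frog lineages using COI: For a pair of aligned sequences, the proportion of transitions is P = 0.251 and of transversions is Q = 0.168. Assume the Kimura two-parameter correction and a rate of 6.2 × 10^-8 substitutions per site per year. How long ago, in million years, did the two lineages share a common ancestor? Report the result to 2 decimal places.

5.30

Under the Kimura two-parameter model, d = −½ ln(1 − 2P − Q) − ¼ ln(1 − 2Q).
1 − 2P − Q = 0.33, giving −½ ln(0.33) = 0.554331.
1 − 2Q = 0.664, giving −¼ ln(0.664) = 0.102368.
d = 0.554331 + 0.102368 = 0.656699.
Under a molecular clock d = 2μt, so t = d/(2μ) = 0.656699 / (2 × 6.2 × 10^-8) = 5.30 million years.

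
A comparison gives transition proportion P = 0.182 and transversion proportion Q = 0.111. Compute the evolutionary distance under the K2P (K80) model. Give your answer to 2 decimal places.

0.38

Under the Kimura two-parameter model, d = −½ ln(1 − 2P − Q) − ¼ ln(1 − 2Q).
1 − 2P − Q = 0.525, giving −½ ln(0.525) = 0.322179.
1 − 2Q = 0.778, giving −¼ ln(0.778) = 0.062757.
d = 0.322179 + 0.062757 = 0.384936.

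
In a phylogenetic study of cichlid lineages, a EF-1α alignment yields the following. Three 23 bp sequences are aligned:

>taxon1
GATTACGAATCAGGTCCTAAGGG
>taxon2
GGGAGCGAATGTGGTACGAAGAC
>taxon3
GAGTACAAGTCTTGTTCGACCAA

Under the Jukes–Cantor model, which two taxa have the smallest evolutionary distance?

taxon1 and taxon2

taxon1–taxon2: 10/23 differ, p = 0.435, d = 0.650.
taxon1–taxon3: 11/23 differ, p = 0.478, d = 0.761.
taxon2–taxon3: 11/23 differ, p = 0.478, d = 0.761.
The smallest distance is between taxon1 and taxon2.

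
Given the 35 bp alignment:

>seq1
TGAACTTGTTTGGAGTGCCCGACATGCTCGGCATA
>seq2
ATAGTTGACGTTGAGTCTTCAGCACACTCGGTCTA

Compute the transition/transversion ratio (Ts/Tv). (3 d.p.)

Transitions are A↔G and C↔T; transversions are all other mismatches.
Transitions: 11. Transversions: 7.
R = 11/7 = 1.571428… ≈ 1.571 (to 3 d.p.).

1.571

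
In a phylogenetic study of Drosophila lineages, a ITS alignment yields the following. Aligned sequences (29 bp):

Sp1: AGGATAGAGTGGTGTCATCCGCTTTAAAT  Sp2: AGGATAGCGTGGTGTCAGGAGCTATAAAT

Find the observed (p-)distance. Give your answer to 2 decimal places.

0.17

The sequences differ at 5 of 29 positions (sites 8, 18, 19, 20, 24).
p = 5/29 = 0.172413… ≈ 0.17 (to 2 d.p.).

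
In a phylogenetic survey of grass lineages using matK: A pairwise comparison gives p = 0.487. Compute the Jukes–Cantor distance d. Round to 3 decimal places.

d = −(3/4) ln(1 − 4p/3) = −0.75 ln(1 − 0.649333) = −0.75 ln(0.350667)
  = −0.75 × (-1.047918) = 0.785939 substitutions/site.

0.786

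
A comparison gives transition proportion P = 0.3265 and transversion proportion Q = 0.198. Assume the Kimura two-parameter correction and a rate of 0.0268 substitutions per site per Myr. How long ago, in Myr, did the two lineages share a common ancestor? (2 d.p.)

Under the Kimura two-parameter model, d = −½ ln(1 − 2P − Q) − ¼ ln(1 − 2Q).
1 − 2P − Q = 0.149, giving −½ ln(0.149) = 0.951904.
1 − 2Q = 0.604, giving −¼ ln(0.604) = 0.126045.
d = 0.951904 + 0.126045 = 1.077949.
Under a molecular clock d = 2μt, so t = d/(2μ) = 1.077949 / (2 × 0.0268) = 20.11 Myr.

20.11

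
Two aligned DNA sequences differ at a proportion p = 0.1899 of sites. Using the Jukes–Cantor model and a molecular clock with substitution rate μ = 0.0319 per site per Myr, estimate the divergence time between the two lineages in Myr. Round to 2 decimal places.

d = −(3/4) ln(1 − 4p/3) = −0.75 ln(1 − 0.2532) = −0.75 ln(0.7468)
  = −0.75 × (-0.291958) = 0.218969 substitutions/site.
Under a molecular clock d = 2μt, so t = d/(2μ) = 0.218969 / (2 × 0.0319) = 3.43 Myr.

3.43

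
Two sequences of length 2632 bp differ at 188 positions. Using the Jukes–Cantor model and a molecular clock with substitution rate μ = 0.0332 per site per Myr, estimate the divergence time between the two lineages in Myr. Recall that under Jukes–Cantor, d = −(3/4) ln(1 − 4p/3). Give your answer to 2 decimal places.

1.13

p = 188/2632 ≈ 0.071429.
d = −(3/4) ln(1 − 4p/3) = −0.75 ln(1 − 0.095239) = −0.75 ln(0.904761)
  = −0.75 × (-0.100084) = 0.075063 substitutions/site.
Under a molecular clock d = 2μt, so t = d/(2μ) = 0.075063 / (2 × 0.0332) = 1.13 Myr.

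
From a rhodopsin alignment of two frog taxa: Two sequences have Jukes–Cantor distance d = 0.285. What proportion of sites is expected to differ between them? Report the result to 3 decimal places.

0.237

p = (3/4)(1 − e^(−4d/3)) = 0.75 × (1 − e^(-0.38)) = 0.75 × (1 − 0.683861) = 0.237104.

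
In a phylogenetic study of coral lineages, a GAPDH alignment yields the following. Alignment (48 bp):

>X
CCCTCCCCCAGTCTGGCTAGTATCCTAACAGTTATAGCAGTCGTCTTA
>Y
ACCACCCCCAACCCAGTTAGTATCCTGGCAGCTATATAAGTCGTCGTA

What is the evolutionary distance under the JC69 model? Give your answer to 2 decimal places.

0.34

The sequences differ at 13 of 48 sites, so p = 13/48 ≈ 0.270833.
d = −(3/4) ln(1 − 4p/3) = −0.75 ln(1 − 0.361111) = −0.75 ln(0.638889)
  = −0.75 × (-0.448025) = 0.336019 substitutions/site.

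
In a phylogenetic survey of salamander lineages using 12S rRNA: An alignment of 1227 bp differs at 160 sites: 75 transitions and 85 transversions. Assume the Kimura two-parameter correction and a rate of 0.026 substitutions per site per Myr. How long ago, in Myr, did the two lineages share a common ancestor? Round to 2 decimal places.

P = 75/1227 ≈ 0.061125 and Q = 85/1227 ≈ 0.069275.
Under the Kimura two-parameter model, d = −½ ln(1 − 2P − Q) − ¼ ln(1 − 2Q).
1 − 2P − Q = 0.808475, giving −½ ln(0.808475) = 0.106303.
1 − 2Q = 0.86145, giving −¼ ln(0.86145) = 0.037285.
d = 0.106303 + 0.037285 = 0.143588.
Under a molecular clock d = 2μt, so t = d/(2μ) = 0.143588 / (2 × 0.026) = 2.76 Myr.

2.76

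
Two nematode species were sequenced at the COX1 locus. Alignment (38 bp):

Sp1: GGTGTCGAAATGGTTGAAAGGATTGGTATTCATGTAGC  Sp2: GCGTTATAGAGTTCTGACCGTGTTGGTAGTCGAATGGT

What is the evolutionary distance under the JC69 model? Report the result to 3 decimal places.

0.907

The sequences differ at 20 of 38 sites, so p = 20/38 ≈ 0.526316.
d = −(3/4) ln(1 − 4p/3) = −0.75 ln(1 − 0.701755) = −0.75 ln(0.298245)
  = −0.75 × (-1.209840) = 0.907380 substitutions/site.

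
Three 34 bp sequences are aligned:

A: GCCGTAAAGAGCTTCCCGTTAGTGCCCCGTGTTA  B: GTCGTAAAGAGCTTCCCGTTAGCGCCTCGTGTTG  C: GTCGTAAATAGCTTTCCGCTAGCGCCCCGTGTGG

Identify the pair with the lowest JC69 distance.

A–B: 4/34 differ, p = 0.118, d = 0.128.
A–C: 7/34 differ, p = 0.206, d = 0.241.
B–C: 5/34 differ, p = 0.147, d = 0.164.
The smallest distance is between A and B.

A and B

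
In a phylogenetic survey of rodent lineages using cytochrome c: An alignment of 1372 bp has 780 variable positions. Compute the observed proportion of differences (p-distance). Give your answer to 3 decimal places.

0.569

p = 780/1372 = 0.568513… ≈ 0.569 (to 3 d.p.).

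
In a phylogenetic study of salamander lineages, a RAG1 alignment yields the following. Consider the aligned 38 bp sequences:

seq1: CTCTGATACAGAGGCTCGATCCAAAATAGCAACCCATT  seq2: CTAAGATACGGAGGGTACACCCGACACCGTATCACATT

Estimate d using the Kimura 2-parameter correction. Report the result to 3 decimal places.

0.507

Of 38 sites, 5 differences are transitions and 9 are transversions, so P = 5/38 ≈ 0.131579 and Q = 9/38 ≈ 0.236842.
Under the Kimura two-parameter model, d = −½ ln(1 − 2P − Q) − ¼ ln(1 − 2Q).
1 − 2P − Q = 0.5, giving −½ ln(0.5) = 0.346574.
1 − 2Q = 0.526316, giving −¼ ln(0.526316) = 0.160463.
d = 0.346574 + 0.160463 = 0.507037.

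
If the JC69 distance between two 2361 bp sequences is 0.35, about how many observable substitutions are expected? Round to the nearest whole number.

660

Invert JC69: p = (3/4)(1 − e^(−4d/3)) = 0.75 × (1 − e^(-0.466667)) = 0.75 × (1 − 0.627089) = 0.279683.
Expected differing sites = pL ≈ 0.279683 × 2361 = 660.331563 ≈ 660.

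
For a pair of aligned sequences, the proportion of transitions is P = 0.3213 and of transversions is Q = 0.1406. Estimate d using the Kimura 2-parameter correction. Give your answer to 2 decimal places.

0.85

Under the Kimura two-parameter model, d = −½ ln(1 − 2P − Q) − ¼ ln(1 − 2Q).
1 − 2P − Q = 0.2168, giving −½ ln(0.2168) = 0.764390.
1 − 2Q = 0.7188, giving −¼ ln(0.7188) = 0.082543.
d = 0.764390 + 0.082543 = 0.846933.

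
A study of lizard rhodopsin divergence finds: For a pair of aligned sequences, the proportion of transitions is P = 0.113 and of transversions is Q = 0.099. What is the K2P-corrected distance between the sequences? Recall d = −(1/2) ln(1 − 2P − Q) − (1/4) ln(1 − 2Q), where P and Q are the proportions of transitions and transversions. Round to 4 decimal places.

0.2517

Under the Kimura two-parameter model, d = −½ ln(1 − 2P − Q) − ¼ ln(1 − 2Q).
1 − 2P − Q = 0.675, giving −½ ln(0.675) = 0.196521.
1 − 2Q = 0.802, giving −¼ ln(0.802) = 0.055162.
d = 0.196521 + 0.055162 = 0.251683.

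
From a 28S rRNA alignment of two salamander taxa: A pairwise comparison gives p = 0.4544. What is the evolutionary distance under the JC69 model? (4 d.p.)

0.6983

d = −(3/4) ln(1 − 4p/3) = −0.75 ln(1 − 0.605867) = −0.75 ln(0.394133)
  = −0.75 × (-0.931067) = 0.698300 substitutions/site.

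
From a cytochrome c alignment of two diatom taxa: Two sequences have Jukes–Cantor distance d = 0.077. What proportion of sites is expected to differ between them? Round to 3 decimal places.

0.073

p = (3/4)(1 − e^(−4d/3)) = 0.75 × (1 − e^(-0.102667)) = 0.75 × (1 − 0.902427) = 0.073180.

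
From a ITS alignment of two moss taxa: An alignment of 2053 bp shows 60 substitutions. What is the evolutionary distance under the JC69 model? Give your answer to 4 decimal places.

0.0298

p = 60/2053 ≈ 0.029226.
d = −(3/4) ln(1 − 4p/3) = −0.75 ln(1 − 0.038968) = −0.75 ln(0.961032)
  = −0.75 × (-0.039748) = 0.029811 substitutions/site.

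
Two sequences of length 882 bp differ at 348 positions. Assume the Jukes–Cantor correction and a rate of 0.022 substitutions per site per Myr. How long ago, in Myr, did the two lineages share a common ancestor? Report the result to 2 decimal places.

p = 348/882 ≈ 0.394558.
d = −(3/4) ln(1 − 4p/3) = −0.75 ln(1 − 0.526077) = −0.75 ln(0.473923)
  = −0.75 × (-0.746710) = 0.560033 substitutions/site.
Under a molecular clock d = 2μt, so t = d/(2μ) = 0.560033 / (2 × 0.022) = 12.73 Myr.

12.73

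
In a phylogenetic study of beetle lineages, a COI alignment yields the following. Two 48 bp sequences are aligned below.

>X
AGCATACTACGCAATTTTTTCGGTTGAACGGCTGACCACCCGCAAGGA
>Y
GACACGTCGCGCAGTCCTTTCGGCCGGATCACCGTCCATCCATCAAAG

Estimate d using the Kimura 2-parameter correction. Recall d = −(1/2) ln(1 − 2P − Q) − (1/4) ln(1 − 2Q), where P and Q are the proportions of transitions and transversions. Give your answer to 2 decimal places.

1.97

Of 48 sites, 22 differences are transitions and 3 are transversions, so P = 22/48 ≈ 0.458333 and Q = 3/48 = 0.0625.
Under the Kimura two-parameter model, d = −½ ln(1 − 2P − Q) − ¼ ln(1 − 2Q).
1 − 2P − Q = 0.020834, giving −½ ln(0.020834) = 1.935585.
1 − 2Q = 0.875, giving −¼ ln(0.875) = 0.033383.
d = 1.935585 + 0.033383 = 1.968968.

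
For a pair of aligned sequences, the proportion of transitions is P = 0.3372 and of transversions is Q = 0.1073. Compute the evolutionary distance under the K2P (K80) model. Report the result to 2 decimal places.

0.82

Under the Kimura two-parameter model, d = −½ ln(1 − 2P − Q) − ¼ ln(1 − 2Q).
1 − 2P − Q = 0.2183, giving −½ ln(0.2183) = 0.760943.
1 − 2Q = 0.7854, giving −¼ ln(0.7854) = 0.060391.
d = 0.760943 + 0.060391 = 0.821334.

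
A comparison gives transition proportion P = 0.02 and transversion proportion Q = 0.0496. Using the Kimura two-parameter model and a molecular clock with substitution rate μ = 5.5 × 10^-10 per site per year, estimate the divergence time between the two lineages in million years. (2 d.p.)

66.41

Under the Kimura two-parameter model, d = −½ ln(1 − 2P − Q) − ¼ ln(1 − 2Q).
1 − 2P − Q = 0.9104, giving −½ ln(0.9104) = 0.046936.
1 − 2Q = 0.9008, giving −¼ ln(0.9008) = 0.026118.
d = 0.046936 + 0.026118 = 0.073054.
Under a molecular clock d = 2μt, so t = d/(2μ) = 0.073054 / (2 × 5.5 × 10^-10) = 66.41 million years.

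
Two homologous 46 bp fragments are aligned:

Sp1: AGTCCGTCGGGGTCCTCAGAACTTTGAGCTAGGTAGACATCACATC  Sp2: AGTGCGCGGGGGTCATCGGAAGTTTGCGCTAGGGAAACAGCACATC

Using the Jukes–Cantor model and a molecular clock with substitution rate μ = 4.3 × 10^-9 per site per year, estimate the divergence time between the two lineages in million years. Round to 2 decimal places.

The sequences differ at 10 of 46 sites (4, 7, 8, 15, 18, 22, 27, 34, 36, 40), so p = 10/46 ≈ 0.217391.
d = −(3/4) ln(1 − 4p/3) = −0.75 ln(1 − 0.289855) = −0.75 ln(0.710145)
  = −0.75 × (-0.342286) = 0.256715 substitutions/site.
Under a molecular clock d = 2μt, so t = d/(2μ) = 0.256715 / (2 × 4.3 × 10^-9) = 29.85 million years.

29.85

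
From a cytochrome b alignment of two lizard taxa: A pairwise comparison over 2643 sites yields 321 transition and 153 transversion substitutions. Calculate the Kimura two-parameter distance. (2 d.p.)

0.21

P = 321/2643 ≈ 0.121453 and Q = 153/2643 ≈ 0.057889.
Under the Kimura two-parameter model, d = −½ ln(1 − 2P − Q) − ¼ ln(1 − 2Q).
1 − 2P − Q = 0.699205, giving −½ ln(0.699205) = 0.178906.
1 − 2Q = 0.884222, giving −¼ ln(0.884222) = 0.030762.
d = 0.178906 + 0.030762 = 0.209668.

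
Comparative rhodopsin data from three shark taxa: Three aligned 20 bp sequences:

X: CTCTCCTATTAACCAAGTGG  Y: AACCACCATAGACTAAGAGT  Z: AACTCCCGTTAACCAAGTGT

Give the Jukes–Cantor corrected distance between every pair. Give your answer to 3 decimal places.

d(X,Y) = 0.824, d(X,Z) = 0.304, d(Y,Z) = 0.471

X–Y: 10/20 sites differ → p = 0.5, d = −0.75 ln(1 − 0.666667) = 0.823960 ≈ 0.824.
X–Z: 5/20 sites differ → p = 0.25, d = −0.75 ln(1 − 0.333333) = 0.304098 ≈ 0.304.
Y–Z: 7/20 sites differ → p = 0.35, d = −0.75 ln(1 − 0.466667) = 0.471457 ≈ 0.471.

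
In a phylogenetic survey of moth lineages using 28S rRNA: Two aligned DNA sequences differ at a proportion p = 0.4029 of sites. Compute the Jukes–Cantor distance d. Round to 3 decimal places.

d = −(3/4) ln(1 − 4p/3) = −0.75 ln(1 − 0.5372) = −0.75 ln(0.4628)
  = −0.75 × (-0.770460) = 0.577845 substitutions/site.

0.578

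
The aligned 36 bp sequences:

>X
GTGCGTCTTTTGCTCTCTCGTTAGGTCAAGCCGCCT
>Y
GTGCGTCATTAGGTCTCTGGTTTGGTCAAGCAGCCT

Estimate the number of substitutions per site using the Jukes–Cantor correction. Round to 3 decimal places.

0.188

The sequences differ at 6 of 36 sites (8, 11, 13, 19, 23, 32), so p = 6/36 ≈ 0.166667.
d = −(3/4) ln(1 − 4p/3) = −0.75 ln(1 − 0.222223) = −0.75 ln(0.777777)
  = −0.75 × (-0.251315) = 0.188486 substitutions/site.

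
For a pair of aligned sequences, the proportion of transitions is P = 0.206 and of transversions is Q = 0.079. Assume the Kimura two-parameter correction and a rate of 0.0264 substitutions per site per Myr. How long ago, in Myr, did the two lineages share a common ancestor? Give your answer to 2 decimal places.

7.21

Under the Kimura two-parameter model, d = −½ ln(1 − 2P − Q) − ¼ ln(1 − 2Q).
1 − 2P − Q = 0.509, giving −½ ln(0.509) = 0.337654.
1 − 2Q = 0.842, giving −¼ ln(0.842) = 0.042994.
d = 0.337654 + 0.042994 = 0.380648.
Under a molecular clock d = 2μt, so t = d/(2μ) = 0.380648 / (2 × 0.0264) = 7.21 Myr.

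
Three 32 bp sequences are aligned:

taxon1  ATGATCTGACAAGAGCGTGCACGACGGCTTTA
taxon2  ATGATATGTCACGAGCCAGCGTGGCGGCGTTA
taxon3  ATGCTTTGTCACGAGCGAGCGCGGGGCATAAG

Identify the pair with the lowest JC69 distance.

taxon1 and taxon2

taxon1–taxon2: 9/32 differ, p = 0.281, d = 0.353.
taxon1–taxon3: 13/32 differ, p = 0.406, d = 0.585.
taxon2–taxon3: 11/32 differ, p = 0.344, d = 0.460.
The smallest distance is between taxon1 and taxon2.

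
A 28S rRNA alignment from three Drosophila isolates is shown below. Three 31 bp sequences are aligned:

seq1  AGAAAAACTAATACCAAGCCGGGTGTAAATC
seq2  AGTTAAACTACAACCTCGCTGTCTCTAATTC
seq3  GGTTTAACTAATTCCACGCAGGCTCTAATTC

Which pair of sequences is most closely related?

seq1–seq2: 11/31 differ, p = 0.355, d = 0.481.
seq1–seq3: 10/31 differ, p = 0.323, d = 0.422.
seq2–seq3: 8/31 differ, p = 0.258, d = 0.316.
The smallest distance is between seq2 and seq3.

seq2 and seq3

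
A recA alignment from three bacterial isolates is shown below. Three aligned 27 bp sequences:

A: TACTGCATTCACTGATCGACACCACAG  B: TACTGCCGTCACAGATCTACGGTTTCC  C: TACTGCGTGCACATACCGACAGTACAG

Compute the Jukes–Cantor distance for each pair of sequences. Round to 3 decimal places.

A–B: 11/27 sites differ → p ≈ 0.407407, d = −0.75 ln(1 − 0.543209) = 0.587647 ≈ 0.588.
A–C: 7/27 sites differ → p ≈ 0.259259, d = −0.75 ln(1 − 0.345679) = 0.318118 ≈ 0.318.
B–C: 11/27 sites differ → p ≈ 0.407407, d = −0.75 ln(1 − 0.543209) = 0.587647 ≈ 0.588.

d(A,B) = 0.588, d(A,C) = 0.318, d(B,C) = 0.588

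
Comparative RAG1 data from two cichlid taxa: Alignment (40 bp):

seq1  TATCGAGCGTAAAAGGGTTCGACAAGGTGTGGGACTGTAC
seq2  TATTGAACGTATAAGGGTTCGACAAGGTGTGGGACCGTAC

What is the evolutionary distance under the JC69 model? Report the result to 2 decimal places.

The sequences differ at 4 of 40 sites (4, 7, 12, 36), so p = 4/40 = 0.1.
d = −(3/4) ln(1 − 4p/3) = −0.75 ln(1 − 0.133333) = −0.75 ln(0.866667)
  = −0.75 × (-0.143100) = 0.107325 substitutions/site.

0.11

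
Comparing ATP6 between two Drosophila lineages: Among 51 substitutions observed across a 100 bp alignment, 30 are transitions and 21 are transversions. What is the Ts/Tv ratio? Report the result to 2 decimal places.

1.43

R = 30/21 = 1.428571… ≈ 1.43 (to 2 d.p.).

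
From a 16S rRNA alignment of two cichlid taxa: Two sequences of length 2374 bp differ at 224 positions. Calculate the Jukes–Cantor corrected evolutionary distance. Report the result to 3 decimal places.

p = 224/2374 ≈ 0.094356.
d = −(3/4) ln(1 − 4p/3) = −0.75 ln(1 − 0.125808) = −0.75 ln(0.874192)
  = −0.75 × (-0.134455) = 0.100841 substitutions/site.

0.101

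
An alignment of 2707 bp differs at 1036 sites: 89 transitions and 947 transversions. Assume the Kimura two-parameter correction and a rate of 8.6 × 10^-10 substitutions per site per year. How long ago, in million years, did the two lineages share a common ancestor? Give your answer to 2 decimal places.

P = 89/2707 ≈ 0.032878 and Q = 947/2707 ≈ 0.349834.
Under the Kimura two-parameter model, d = −½ ln(1 − 2P − Q) − ¼ ln(1 − 2Q).
1 − 2P − Q = 0.58441, giving −½ ln(0.58441) = 0.268576.
1 − 2Q = 0.300332, giving −¼ ln(0.300332) = 0.300717.
d = 0.268576 + 0.300717 = 0.569293.
Under a molecular clock d = 2μt, so t = d/(2μ) = 0.569293 / (2 × 8.6 × 10^-10) = 330.98 million years.

330.98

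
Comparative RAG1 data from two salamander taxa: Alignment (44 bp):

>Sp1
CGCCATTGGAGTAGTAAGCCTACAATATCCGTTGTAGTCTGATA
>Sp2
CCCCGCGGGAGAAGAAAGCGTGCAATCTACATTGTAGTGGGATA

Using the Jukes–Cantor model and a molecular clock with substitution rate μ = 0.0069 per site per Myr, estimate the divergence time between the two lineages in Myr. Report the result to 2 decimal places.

27.22

The sequences differ at 13 of 44 sites, so p = 13/44 ≈ 0.295455.
d = −(3/4) ln(1 − 4p/3) = −0.75 ln(1 − 0.39394) = −0.75 ln(0.60606)
  = −0.75 × (-0.500776) = 0.375582 substitutions/site.
Under a molecular clock d = 2μt, so t = d/(2μ) = 0.375582 / (2 × 0.0069) = 27.22 Myr.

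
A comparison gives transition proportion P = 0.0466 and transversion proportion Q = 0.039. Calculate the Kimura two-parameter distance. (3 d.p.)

Under the Kimura two-parameter model, d = −½ ln(1 − 2P − Q) − ¼ ln(1 − 2Q).
1 − 2P − Q = 0.8678, giving −½ ln(0.8678) = 0.070897.
1 − 2Q = 0.922, giving −¼ ln(0.922) = 0.020303.
d = 0.070897 + 0.020303 = 0.091200.

0.091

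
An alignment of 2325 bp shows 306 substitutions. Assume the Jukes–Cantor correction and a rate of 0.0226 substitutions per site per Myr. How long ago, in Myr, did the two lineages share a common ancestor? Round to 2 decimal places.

p = 306/2325 ≈ 0.131613.
d = −(3/4) ln(1 − 4p/3) = −0.75 ln(1 − 0.175484) = −0.75 ln(0.824516)
  = −0.75 × (-0.192959) = 0.144719 substitutions/site.
Under a molecular clock d = 2μt, so t = d/(2μ) = 0.144719 / (2 × 0.0226) = 3.20 Myr.

3.20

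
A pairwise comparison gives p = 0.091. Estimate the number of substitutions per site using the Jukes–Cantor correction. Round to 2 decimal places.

d = −(3/4) ln(1 − 4p/3) = −0.75 ln(1 − 0.121333) = −0.75 ln(0.878667)
  = −0.75 × (-0.129349) = 0.097012 substitutions/site.

0.10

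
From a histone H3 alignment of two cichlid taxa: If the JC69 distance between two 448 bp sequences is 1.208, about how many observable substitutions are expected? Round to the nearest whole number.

269

Invert JC69: p = (3/4)(1 − e^(−4d/3)) = 0.75 × (1 − e^(-1.610667)) = 0.75 × (1 − 0.199754) = 0.600185.
Expected differing sites = pL ≈ 0.600185 × 448 = 268.88288 ≈ 269.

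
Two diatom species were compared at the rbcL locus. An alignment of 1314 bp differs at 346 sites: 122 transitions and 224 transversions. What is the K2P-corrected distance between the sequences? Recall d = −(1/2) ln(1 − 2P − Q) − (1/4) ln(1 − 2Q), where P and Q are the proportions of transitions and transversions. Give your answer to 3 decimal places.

0.324

P = 122/1314 ≈ 0.092846 and Q = 224/1314 ≈ 0.170472.
Under the Kimura two-parameter model, d = −½ ln(1 − 2P − Q) − ¼ ln(1 − 2Q).
1 − 2P − Q = 0.643836, giving −½ ln(0.643836) = 0.220156.
1 − 2Q = 0.659056, giving −¼ ln(0.659056) = 0.104237.
d = 0.220156 + 0.104237 = 0.324393.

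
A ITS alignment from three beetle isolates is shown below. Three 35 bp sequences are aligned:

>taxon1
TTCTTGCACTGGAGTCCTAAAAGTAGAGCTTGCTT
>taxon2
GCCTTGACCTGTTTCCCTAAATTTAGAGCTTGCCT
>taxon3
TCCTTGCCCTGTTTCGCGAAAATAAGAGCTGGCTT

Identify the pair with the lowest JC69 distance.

taxon2 and taxon3

taxon1–taxon2: 11/35 differ, p = 0.314, d = 0.407.
taxon1–taxon3: 11/35 differ, p = 0.314, d = 0.407.
taxon2–taxon3: 8/35 differ, p = 0.229, d = 0.273.
The smallest distance is between taxon2 and taxon3.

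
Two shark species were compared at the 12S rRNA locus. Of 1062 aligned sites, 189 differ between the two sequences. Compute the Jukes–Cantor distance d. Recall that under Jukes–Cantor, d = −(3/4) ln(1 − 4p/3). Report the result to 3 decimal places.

0.203

p = 189/1062 ≈ 0.177966.
d = −(3/4) ln(1 − 4p/3) = −0.75 ln(1 − 0.237288) = −0.75 ln(0.762712)
  = −0.75 × (-0.270875) = 0.203156 substitutions/site.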